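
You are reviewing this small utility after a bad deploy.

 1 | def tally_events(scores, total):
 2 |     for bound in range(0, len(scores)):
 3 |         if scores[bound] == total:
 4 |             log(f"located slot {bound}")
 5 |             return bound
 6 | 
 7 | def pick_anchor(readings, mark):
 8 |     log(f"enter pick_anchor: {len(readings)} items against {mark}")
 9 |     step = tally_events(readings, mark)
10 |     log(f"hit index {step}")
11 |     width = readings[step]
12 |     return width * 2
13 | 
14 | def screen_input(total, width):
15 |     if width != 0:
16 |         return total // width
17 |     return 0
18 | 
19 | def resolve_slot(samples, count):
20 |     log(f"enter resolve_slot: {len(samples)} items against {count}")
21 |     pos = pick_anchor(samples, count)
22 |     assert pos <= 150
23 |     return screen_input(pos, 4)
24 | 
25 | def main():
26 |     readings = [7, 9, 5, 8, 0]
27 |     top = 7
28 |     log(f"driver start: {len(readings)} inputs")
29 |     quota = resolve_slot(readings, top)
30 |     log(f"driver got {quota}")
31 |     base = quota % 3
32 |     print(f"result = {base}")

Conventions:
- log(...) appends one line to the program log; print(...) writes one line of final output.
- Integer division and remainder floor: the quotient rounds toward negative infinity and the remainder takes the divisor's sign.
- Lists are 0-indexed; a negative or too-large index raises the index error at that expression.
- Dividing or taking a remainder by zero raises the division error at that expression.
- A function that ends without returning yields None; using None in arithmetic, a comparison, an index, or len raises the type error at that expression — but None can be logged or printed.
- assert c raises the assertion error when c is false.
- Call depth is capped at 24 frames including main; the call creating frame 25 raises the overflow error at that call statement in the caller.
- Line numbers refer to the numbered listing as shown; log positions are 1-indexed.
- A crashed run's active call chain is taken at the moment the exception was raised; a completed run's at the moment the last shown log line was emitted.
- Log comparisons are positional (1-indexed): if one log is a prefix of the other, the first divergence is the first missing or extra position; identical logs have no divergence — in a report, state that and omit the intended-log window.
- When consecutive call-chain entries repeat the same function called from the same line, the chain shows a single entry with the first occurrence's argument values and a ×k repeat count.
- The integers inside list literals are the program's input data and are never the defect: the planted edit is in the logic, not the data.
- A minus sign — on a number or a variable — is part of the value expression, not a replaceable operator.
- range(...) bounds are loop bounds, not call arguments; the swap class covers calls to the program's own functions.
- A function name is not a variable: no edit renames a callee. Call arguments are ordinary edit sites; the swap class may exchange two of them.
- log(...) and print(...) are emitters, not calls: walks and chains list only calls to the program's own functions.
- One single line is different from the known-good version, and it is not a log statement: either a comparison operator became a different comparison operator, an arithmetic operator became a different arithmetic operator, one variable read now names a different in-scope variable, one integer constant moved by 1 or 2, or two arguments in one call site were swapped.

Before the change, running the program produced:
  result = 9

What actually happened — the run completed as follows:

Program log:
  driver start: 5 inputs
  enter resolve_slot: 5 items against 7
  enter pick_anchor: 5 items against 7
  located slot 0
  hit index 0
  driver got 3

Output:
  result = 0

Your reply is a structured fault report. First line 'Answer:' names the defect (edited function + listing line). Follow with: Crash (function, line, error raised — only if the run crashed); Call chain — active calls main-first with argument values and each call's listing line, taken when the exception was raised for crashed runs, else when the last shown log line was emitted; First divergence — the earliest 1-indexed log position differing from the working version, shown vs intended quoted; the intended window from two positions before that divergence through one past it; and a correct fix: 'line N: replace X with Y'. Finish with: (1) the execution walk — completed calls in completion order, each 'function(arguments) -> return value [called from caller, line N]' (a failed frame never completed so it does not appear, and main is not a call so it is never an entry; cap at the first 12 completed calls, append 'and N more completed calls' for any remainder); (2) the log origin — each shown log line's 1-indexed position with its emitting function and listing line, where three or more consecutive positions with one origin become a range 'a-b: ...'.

Answer: the defect is in main at line 31.
The tell: The two runs log identically and part ways only at the printed values.
Call chain: main.
First divergence: there is none — every log position agrees.
Execution walk:
  tally_events([7, 9, 5, 8, 0], 7) -> 0  [called from pick_anchor, line 9]
  pick_anchor([7, 9, 5, 8, 0], 7) -> 14  [called from resolve_slot, line 21]
  screen_input(14, 4) -> 3  [called from resolve_slot, line 23]
  resolve_slot([7, 9, 5, 8, 0], 7) -> 3  [called from main, line 29]
Origin of each log line:
  1: logged in main at line 28
  2: logged in resolve_slot at line 20
  3: logged in pick_anchor at line 8
  4: logged in tally_events at line 4
  5: logged in pick_anchor at line 10
  6: logged in main at line 30
A correct fix: line 31: replace `%` with `*`.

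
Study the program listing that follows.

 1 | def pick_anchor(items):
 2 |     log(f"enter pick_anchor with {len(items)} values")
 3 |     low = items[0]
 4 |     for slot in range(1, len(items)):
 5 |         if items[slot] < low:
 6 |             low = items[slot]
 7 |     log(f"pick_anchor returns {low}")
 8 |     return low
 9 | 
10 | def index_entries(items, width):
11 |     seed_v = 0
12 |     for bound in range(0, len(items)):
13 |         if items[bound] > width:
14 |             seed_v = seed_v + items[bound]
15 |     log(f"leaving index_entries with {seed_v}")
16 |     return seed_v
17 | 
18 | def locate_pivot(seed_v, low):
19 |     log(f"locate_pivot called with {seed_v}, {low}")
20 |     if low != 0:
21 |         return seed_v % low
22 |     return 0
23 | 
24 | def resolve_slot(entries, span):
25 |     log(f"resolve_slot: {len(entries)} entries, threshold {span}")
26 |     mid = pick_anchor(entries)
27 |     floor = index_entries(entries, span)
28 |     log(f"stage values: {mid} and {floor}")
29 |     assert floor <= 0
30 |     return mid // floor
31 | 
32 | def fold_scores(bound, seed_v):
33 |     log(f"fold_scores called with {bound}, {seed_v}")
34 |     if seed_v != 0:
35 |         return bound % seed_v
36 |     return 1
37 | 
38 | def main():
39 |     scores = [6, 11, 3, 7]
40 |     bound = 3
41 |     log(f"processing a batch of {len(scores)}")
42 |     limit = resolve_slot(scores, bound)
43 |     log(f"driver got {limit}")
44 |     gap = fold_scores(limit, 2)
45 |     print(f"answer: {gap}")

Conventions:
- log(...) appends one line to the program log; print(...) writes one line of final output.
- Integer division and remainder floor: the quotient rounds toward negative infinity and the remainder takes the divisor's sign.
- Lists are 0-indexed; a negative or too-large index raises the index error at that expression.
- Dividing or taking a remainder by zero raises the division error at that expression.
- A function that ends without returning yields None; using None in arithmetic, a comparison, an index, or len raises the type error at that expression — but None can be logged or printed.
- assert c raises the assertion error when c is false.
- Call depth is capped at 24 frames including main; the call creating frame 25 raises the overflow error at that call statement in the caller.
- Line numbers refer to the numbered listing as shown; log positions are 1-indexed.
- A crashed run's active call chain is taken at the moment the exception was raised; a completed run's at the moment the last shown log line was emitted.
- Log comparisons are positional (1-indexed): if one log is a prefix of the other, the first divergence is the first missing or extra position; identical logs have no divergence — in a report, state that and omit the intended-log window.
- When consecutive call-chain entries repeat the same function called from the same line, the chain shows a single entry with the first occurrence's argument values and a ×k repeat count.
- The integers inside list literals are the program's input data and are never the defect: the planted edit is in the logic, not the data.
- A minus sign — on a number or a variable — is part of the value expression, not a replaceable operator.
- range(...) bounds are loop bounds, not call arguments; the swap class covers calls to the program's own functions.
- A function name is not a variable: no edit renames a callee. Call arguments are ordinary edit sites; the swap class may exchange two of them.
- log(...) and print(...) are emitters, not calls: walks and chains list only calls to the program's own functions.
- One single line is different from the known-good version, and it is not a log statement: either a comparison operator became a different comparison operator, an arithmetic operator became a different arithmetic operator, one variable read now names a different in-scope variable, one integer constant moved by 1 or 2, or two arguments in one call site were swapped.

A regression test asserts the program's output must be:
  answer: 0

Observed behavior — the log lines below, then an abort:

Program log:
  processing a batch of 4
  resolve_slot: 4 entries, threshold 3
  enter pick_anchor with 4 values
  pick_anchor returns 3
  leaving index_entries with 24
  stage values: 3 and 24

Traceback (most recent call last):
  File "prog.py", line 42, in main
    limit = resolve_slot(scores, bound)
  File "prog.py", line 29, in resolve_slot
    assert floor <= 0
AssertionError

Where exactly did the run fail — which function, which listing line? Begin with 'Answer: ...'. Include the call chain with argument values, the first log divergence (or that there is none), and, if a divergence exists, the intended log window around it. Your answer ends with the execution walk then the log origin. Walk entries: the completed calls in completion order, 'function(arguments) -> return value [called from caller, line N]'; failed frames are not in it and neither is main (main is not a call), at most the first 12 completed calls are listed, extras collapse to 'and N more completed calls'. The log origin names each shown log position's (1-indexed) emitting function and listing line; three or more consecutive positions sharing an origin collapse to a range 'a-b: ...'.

Answer: the error was raised in resolve_slot, line 29.
The tell: Only 6 log lines were emitted before the run died; the intended continuation was 'driver got 0'.
Call chain: main -> resolve_slot([6, 11, 3, 7], 3) (called at line 42).
First divergence: position 7 (shown log ended at 6 lines; the working version continues: 'driver got 0').
Intended log window:
  5: leaving index_entries with 24
  6: stage values: 3 and 24
  7: driver got 0
  8: fold_scores called with 0, 2
Execution walk:
  pick_anchor([6, 11, 3, 7]) -> 3  [called from resolve_slot, line 26]
  index_entries([6, 11, 3, 7], 3) -> 24  [called from resolve_slot, line 27]
Log origins:
  1: from main, line 41
  2: from resolve_slot, line 25
  3: from pick_anchor, line 2
  4: from pick_anchor, line 7
  5: from index_entries, line 15
  6: from resolve_slot, line 28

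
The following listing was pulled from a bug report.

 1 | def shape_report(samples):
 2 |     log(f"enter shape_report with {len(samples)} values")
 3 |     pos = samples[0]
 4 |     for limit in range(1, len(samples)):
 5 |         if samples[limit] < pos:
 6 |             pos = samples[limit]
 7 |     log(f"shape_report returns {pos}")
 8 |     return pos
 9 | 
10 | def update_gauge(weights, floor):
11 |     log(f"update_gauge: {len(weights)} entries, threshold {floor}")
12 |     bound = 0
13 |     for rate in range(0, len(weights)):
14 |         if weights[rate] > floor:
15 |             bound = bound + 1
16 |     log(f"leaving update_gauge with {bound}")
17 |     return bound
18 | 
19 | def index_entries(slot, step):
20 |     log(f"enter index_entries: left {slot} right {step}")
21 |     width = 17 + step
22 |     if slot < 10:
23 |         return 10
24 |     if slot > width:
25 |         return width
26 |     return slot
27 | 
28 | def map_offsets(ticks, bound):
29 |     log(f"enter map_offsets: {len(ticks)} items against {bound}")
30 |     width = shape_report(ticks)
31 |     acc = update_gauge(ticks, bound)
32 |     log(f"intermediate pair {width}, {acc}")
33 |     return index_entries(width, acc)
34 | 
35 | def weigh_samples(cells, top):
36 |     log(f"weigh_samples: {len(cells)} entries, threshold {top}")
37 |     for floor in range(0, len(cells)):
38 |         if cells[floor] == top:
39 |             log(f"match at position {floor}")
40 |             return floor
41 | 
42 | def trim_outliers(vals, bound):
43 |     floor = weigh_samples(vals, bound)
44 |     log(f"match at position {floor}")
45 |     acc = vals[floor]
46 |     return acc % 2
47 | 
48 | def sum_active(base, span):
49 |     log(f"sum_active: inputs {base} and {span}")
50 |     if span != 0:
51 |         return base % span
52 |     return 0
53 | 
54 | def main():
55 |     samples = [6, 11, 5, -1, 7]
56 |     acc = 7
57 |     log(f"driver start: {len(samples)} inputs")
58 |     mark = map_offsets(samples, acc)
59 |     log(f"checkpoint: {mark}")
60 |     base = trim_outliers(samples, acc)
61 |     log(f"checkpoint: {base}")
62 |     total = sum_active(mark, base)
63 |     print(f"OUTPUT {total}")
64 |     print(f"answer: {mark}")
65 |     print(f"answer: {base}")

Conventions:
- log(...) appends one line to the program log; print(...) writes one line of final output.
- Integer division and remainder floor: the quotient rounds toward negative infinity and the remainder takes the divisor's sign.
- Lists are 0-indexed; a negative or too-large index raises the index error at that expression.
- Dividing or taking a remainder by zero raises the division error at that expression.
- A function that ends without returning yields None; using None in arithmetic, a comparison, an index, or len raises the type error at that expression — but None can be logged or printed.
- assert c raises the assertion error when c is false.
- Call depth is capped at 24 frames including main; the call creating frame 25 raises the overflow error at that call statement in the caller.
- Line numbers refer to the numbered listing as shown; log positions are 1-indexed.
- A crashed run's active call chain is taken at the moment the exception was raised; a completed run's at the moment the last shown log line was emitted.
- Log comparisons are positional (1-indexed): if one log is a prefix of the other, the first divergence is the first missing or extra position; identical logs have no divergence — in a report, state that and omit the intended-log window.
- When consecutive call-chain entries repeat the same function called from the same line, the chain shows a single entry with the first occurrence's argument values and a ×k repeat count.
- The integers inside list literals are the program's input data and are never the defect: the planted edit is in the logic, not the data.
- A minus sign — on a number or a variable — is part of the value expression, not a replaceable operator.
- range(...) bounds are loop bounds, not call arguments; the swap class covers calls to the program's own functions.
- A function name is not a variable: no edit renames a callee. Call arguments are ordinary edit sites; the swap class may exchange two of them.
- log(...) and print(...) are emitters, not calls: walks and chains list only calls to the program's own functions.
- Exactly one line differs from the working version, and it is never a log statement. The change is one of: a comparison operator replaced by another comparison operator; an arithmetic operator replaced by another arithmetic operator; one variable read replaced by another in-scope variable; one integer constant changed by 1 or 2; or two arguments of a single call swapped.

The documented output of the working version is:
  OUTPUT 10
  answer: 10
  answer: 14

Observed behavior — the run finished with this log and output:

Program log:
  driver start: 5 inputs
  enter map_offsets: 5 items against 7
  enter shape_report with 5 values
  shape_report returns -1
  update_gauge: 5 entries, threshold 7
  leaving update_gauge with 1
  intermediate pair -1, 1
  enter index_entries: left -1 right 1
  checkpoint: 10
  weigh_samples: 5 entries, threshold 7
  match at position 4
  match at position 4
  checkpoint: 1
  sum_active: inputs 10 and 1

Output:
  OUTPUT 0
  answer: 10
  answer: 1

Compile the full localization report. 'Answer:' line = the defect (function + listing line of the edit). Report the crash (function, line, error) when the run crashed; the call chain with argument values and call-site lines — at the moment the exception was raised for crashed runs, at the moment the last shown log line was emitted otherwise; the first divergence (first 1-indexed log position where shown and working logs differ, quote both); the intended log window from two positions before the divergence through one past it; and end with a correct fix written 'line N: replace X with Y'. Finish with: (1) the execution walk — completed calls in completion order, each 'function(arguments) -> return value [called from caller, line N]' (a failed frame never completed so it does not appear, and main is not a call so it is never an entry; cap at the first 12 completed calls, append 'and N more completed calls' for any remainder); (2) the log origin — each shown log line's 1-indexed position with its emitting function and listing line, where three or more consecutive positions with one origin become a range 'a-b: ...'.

Answer: the defect is in trim_outliers at line 46.
Key fact: The earliest visible damage is log position 13 — 'checkpoint: 1' rather than the intended 'checkpoint: 14'.
Call chain: main -> sum_active(10, 1) (called at line 62).
First divergence: at position 13 the run shows 'checkpoint: 1' where the working version logs 'checkpoint: 14'.
Intended log window:
  11: match at position 4
  12: match at position 4
  13: checkpoint: 14
  14: sum_active: inputs 10 and 14
Execution walk:
  shape_report([6, 11, 5, -1, 7]) -> -1  [called from map_offsets, line 30]
  update_gauge([6, 11, 5, -1, 7], 7) -> 1  [called from map_offsets, line 31]
  index_entries(-1, 1) -> 10  [called from map_offsets, line 33]
  map_offsets([6, 11, 5, -1, 7], 7) -> 10  [called from main, line 58]
  weigh_samples([6, 11, 5, -1, 7], 7) -> 4  [called from trim_outliers, line 43]
  trim_outliers([6, 11, 5, -1, 7], 7) -> 1  [called from main, line 60]
  sum_active(10, 1) -> 0  [called from main, line 62]
Log origins:
  1: emitted by main (line 57)
  2: emitted by map_offsets (line 29)
  3: emitted by shape_report (line 2)
  4: emitted by shape_report (line 7)
  5: emitted by update_gauge (line 11)
  6: emitted by update_gauge (line 16)
  7: emitted by map_offsets (line 32)
  8: emitted by index_entries (line 20)
  9: emitted by main (line 59)
  10: emitted by weigh_samples (line 36)
  11: emitted by weigh_samples (line 39)
  12: emitted by trim_outliers (line 44)
  13: emitted by main (line 61)
  14: emitted by sum_active (line 49)
A correct fix: line 46: replace `%` with `*`.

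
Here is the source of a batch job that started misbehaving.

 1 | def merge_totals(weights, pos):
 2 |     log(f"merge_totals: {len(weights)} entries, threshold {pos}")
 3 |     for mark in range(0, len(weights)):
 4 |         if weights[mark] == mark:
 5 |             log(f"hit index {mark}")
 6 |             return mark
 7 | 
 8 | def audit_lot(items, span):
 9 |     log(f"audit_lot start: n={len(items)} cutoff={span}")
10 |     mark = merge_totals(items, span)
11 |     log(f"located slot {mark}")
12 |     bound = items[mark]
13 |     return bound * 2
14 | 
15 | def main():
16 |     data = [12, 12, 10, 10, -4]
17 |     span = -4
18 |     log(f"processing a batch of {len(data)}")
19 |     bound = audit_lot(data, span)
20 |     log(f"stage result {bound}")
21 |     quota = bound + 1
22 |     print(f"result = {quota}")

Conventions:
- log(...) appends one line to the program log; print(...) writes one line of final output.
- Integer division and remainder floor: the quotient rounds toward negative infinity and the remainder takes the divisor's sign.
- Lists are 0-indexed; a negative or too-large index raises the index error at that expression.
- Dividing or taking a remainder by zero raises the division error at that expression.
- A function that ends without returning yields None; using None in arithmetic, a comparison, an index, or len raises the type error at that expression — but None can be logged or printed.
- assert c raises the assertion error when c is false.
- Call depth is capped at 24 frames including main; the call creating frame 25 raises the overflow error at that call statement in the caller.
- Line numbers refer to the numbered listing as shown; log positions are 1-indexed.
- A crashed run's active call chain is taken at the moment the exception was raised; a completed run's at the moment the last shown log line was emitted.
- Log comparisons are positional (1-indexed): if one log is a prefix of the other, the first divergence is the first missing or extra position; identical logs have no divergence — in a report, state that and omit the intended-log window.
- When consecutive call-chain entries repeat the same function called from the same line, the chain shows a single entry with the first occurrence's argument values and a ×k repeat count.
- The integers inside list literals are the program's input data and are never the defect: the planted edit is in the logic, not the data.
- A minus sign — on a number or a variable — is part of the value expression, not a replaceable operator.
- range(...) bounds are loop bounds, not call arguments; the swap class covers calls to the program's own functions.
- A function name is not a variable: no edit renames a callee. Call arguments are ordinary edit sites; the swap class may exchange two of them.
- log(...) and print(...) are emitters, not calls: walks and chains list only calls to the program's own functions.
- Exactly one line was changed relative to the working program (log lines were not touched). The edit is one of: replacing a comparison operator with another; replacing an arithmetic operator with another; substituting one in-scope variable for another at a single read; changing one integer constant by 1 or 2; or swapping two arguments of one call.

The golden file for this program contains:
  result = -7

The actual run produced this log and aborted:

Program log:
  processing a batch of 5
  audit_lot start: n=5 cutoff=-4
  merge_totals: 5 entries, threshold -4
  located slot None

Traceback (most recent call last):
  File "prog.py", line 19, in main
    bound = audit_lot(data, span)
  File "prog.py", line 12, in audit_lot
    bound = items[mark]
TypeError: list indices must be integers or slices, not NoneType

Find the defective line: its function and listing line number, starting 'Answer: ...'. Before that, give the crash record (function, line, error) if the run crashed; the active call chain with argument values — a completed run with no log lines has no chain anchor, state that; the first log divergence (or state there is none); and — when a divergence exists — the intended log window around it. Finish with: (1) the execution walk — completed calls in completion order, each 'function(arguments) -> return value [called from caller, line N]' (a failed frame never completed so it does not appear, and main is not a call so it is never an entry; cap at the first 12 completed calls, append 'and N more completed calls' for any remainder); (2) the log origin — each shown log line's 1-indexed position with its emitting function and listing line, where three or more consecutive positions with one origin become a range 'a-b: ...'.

Answer: the defect is in merge_totals at line 4.
Key observation: At log position 4 the runs split — shown 'located slot None', but the working version logs 'hit index 4'.
Crash: audit_lot, line 12, TypeError.
Call chain: main -> audit_lot([12, 12, 10, 10, -4], -4) (called at line 19).
First divergence: at position 4 the run shows 'located slot None' where the working version logs 'hit index 4'.
Intended log window:
  2: audit_lot start: n=5 cutoff=-4
  3: merge_totals: 5 entries, threshold -4
  4: hit index 4
  5: located slot 4
Execution walk:
  merge_totals([12, 12, 10, 10, -4], -4) -> None  [called from audit_lot, line 10]
Log line origins:
  1: logged in main at line 18
  2: logged in audit_lot at line 9
  3: logged in merge_totals at line 2
  4: logged in audit_lot at line 11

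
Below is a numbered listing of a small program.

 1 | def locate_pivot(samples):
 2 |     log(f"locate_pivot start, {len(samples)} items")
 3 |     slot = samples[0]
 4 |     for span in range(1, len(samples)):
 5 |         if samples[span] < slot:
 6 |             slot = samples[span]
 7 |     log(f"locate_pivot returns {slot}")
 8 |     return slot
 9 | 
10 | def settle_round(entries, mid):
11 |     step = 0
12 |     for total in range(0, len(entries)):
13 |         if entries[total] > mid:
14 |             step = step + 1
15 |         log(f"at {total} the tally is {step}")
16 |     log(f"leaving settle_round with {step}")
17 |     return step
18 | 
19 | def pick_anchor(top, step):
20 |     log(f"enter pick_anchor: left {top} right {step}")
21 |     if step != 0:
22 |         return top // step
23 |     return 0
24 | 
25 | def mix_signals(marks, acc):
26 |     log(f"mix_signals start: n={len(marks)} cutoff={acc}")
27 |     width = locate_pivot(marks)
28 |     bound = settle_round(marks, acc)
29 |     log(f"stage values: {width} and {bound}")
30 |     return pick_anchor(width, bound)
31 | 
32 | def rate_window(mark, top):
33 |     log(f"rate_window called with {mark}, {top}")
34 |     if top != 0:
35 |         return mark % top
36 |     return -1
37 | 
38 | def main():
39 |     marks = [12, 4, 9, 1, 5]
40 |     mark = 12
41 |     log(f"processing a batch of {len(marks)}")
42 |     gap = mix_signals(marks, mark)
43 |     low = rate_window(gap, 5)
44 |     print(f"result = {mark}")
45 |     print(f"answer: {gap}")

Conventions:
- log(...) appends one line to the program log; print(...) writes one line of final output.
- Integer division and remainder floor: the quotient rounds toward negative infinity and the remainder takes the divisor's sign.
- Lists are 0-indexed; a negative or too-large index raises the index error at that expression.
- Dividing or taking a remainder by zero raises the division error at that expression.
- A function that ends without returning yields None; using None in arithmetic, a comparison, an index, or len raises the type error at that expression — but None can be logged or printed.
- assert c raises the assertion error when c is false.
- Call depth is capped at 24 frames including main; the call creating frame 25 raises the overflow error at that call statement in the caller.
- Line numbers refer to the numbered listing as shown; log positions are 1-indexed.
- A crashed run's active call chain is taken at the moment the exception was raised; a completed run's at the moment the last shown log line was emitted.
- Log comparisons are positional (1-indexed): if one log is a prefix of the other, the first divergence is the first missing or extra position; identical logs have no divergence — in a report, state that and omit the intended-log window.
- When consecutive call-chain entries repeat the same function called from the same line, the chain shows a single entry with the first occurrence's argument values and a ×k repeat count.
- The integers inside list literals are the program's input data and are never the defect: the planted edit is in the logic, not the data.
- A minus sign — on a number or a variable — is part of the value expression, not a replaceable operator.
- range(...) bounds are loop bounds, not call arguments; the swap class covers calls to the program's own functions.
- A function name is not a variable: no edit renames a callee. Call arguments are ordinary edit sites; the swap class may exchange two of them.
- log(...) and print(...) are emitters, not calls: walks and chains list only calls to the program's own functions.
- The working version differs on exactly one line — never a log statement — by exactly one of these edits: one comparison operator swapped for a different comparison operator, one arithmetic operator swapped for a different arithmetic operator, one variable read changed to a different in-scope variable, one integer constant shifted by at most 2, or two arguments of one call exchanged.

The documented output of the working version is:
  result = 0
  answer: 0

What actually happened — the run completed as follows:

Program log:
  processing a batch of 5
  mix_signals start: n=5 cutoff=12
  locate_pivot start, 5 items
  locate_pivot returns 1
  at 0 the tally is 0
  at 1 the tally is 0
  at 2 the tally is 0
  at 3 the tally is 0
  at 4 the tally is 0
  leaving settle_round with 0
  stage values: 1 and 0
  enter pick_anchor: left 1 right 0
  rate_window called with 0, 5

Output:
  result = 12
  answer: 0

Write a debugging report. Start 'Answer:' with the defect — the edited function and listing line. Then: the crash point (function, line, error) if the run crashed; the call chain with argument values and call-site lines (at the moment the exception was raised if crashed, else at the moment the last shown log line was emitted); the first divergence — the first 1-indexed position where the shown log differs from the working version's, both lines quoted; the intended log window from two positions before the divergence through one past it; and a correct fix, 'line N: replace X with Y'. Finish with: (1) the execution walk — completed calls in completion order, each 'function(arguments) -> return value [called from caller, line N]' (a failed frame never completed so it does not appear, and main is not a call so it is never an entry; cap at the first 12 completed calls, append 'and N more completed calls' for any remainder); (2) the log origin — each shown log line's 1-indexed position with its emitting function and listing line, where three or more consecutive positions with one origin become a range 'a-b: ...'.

Answer: the defect is in main at line 44.
Key observation: No log line changed; the fault shows up purely in the output.
Call chain: main -> rate_window(0, 5) (called at line 43).
First divergence: there is none — every log position agrees.
Execution walk:
  locate_pivot([12, 4, 9, 1, 5]) -> 1  [called from mix_signals, line 27]
  settle_round([12, 4, 9, 1, 5], 12) -> 0  [called from mix_signals, line 28]
  pick_anchor(1, 0) -> 0  [called from mix_signals, line 30]
  mix_signals([12, 4, 9, 1, 5], 12) -> 0  [called from main, line 42]
  rate_window(0, 5) -> 0  [called from main, line 43]
Origin of each log line:
  1 — main, line 41
  2 — mix_signals, line 26
  3 — locate_pivot, line 2
  4 — locate_pivot, line 7
  5-9 — settle_round, line 15
  10 — settle_round, line 16
  11 — mix_signals, line 29
  12 — pick_anchor, line 20
  13 — rate_window, line 33
A correct fix: line 44: replace `mark` with `low`.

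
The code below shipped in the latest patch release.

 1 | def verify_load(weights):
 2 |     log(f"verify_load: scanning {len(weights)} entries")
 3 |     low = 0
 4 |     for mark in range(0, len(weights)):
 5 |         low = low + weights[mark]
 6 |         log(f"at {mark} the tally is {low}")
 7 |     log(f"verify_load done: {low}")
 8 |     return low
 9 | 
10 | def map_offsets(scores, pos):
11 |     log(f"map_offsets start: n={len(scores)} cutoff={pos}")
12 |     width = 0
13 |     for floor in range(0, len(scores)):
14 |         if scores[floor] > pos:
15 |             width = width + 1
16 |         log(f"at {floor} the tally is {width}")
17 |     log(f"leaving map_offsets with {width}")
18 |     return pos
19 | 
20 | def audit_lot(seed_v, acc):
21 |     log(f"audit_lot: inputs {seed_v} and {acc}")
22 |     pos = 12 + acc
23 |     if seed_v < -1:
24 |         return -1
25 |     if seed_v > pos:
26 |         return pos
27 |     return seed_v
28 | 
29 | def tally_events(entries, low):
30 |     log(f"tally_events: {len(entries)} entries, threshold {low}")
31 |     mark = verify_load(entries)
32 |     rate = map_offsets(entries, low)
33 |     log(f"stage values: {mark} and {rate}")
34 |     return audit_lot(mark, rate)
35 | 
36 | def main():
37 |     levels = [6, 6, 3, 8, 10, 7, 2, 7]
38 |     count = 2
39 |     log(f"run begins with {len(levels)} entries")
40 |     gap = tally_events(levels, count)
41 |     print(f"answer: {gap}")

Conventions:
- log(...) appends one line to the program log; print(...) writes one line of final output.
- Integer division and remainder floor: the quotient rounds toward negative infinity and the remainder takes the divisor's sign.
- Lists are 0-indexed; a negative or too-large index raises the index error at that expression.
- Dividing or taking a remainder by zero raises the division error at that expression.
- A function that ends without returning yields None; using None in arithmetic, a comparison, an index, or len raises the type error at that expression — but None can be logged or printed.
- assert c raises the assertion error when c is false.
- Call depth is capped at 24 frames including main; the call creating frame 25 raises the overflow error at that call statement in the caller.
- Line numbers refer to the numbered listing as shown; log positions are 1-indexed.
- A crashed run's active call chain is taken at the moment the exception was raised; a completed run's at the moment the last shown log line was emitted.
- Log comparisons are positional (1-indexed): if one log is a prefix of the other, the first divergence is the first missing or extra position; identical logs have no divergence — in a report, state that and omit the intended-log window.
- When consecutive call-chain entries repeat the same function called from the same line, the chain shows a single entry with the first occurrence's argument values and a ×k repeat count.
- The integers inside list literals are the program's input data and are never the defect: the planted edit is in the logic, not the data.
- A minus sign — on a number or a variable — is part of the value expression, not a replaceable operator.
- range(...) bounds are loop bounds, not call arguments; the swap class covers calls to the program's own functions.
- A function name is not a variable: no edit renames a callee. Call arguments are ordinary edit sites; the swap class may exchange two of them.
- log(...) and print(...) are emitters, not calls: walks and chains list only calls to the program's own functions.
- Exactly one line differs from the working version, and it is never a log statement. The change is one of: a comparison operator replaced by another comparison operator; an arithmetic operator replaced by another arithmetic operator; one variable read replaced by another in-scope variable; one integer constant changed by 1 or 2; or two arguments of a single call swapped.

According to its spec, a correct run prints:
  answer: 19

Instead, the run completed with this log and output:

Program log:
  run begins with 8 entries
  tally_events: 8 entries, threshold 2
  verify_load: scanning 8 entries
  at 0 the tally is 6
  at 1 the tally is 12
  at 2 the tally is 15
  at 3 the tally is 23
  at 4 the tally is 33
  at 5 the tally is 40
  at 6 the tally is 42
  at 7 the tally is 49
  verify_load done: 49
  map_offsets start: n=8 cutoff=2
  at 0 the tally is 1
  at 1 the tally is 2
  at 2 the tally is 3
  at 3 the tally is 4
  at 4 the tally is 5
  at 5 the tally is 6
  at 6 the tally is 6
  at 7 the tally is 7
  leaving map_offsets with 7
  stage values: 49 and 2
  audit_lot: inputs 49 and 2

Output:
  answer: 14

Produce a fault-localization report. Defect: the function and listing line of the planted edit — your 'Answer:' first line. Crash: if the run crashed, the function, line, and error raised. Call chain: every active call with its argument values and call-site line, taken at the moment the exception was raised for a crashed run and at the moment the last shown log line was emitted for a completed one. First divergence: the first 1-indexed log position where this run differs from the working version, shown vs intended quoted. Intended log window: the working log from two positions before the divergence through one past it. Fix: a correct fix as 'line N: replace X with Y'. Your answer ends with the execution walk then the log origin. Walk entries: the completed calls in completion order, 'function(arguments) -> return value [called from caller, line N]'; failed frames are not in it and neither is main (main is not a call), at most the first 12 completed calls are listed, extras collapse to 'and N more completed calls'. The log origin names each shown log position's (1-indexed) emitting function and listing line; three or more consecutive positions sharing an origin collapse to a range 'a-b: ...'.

Answer: the defect is in map_offsets at line 18.
Core observation: Everything matches until log position 23, which reads 'stage values: 49 and 2' in place of 'stage values: 49 and 7'.
Call chain: main -> tally_events([6, 6, 3, 8, 10, 7, 2, 7], 2) (called at line 40) -> audit_lot(49, 2) (called at line 34).
First divergence: position 23 — the shown line 'stage values: 49 and 2' should read 'stage values: 49 and 7'.
Intended log window:
  21: at 7 the tally is 7
  22: leaving map_offsets with 7
  23: stage values: 49 and 7
  24: audit_lot: inputs 49 and 7
Execution walk:
  verify_load([6, 6, 3, 8, 10, 7, 2, 7]) -> 49  [called from tally_events, line 31]
  map_offsets([6, 6, 3, 8, 10, 7, 2, 7], 2) -> 2  [called from tally_events, line 32]
  audit_lot(49, 2) -> 14  [called from tally_events, line 34]
  tally_events([6, 6, 3, 8, 10, 7, 2, 7], 2) -> 14  [called from main, line 40]
Log origins:
  1: logged in main at line 39
  2: logged in tally_events at line 30
  3: logged in verify_load at line 2
  4-11: logged in verify_load at line 6
  12: logged in verify_load at line 7
  13: logged in map_offsets at line 11
  14-21: logged in map_offsets at line 16
  22: logged in map_offsets at line 17
  23: logged in tally_events at line 33
  24: logged in audit_lot at line 21
A correct fix: line 18: replace `pos` with `width`.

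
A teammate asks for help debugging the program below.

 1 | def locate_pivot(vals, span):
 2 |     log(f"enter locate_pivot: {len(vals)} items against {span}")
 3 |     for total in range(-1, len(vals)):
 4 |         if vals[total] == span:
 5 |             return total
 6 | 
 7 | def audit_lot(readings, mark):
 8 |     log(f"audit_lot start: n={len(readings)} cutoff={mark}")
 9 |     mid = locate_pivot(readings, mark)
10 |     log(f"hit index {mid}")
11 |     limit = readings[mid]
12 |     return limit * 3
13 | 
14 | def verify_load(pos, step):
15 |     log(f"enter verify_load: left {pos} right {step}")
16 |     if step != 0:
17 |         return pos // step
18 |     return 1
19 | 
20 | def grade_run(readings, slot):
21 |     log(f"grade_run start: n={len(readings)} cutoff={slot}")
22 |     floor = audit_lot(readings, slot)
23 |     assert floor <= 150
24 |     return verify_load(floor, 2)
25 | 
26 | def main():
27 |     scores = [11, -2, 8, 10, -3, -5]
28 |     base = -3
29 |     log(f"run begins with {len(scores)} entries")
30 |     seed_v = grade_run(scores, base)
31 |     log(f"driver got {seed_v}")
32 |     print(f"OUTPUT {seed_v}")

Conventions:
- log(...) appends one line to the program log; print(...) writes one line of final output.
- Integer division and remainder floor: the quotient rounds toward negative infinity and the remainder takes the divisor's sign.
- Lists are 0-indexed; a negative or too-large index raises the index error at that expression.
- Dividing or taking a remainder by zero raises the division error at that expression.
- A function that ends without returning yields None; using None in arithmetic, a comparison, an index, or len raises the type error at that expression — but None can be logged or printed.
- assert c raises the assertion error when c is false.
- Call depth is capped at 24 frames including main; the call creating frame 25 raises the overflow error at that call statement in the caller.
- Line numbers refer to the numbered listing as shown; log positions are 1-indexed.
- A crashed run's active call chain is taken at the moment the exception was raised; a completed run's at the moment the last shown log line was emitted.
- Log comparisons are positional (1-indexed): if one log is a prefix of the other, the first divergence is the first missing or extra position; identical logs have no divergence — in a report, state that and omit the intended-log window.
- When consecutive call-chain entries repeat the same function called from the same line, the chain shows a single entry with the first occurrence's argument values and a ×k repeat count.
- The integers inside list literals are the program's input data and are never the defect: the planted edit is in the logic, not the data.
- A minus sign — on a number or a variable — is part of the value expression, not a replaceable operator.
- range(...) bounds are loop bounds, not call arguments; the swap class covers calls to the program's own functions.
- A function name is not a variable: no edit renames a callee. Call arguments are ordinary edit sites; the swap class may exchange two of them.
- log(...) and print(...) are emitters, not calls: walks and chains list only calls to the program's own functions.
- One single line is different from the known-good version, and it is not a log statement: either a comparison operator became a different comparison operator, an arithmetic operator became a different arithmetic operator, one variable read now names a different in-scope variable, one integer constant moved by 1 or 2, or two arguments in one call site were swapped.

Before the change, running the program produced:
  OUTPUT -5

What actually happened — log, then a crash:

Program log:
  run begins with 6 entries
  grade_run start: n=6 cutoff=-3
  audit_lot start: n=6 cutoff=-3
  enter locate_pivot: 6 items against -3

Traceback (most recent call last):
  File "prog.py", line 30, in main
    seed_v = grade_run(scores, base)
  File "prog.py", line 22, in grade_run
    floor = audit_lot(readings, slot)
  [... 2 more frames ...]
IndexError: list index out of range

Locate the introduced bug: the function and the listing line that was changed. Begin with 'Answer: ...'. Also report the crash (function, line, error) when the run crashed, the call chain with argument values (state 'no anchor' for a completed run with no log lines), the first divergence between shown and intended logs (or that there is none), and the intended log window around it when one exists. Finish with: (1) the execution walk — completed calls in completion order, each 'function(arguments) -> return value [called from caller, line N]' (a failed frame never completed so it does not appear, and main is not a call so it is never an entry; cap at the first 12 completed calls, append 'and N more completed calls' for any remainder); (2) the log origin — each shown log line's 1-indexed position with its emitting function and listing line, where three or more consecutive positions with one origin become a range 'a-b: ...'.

Answer: the defect is in locate_pivot at line 3.
Key observation: Only 4 log lines were emitted before the run died; the intended continuation was 'hit index 4'.
Crash: locate_pivot, line 4, IndexError.
Call chain: main -> grade_run([11, -2, 8, 10, -3, -5], -3) (called at line 30) -> audit_lot([11, -2, 8, 10, -3, -5], -3) (called at line 22) -> locate_pivot([11, -2, 8, 10, -3, -5], -3) (called at line 9).
First divergence: position 5 — after 4 matching lines the faulty run goes silent; intended next line 'hit index 4'.
Intended log window:
  3: audit_lot start: n=6 cutoff=-3
  4: enter locate_pivot: 6 items against -3
  5: hit index 4
  6: enter verify_load: left -9 right 2
Execution walk:
  (no call completed)
Log origin:
  1: from main, line 29
  2: from grade_run, line 21
  3: from audit_lot, line 8
  4: from locate_pivot, line 2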